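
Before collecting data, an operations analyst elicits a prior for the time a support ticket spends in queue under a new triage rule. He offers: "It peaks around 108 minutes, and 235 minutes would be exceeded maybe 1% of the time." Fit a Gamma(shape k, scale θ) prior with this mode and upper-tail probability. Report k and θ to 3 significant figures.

k ≈ 8.99, θ ≈ 13.5

Gamma(k,θ) with k>1 has mode (k−1)θ, so θ = 108/(k−1).
Need P(X < 235) = 0.99 with θ tied to k this way. Start at k = 2, θ = 108: P(X<235) ≈ 0.640.
Too low — raise k to concentrate. Iterating converges to k ≈ 8.99.
Then θ = 108/(8.99−1) ≈ 13.5.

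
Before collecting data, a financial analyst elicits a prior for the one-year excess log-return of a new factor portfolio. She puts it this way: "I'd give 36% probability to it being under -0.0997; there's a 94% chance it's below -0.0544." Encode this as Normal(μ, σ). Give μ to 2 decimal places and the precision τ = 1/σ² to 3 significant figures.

For Normal(μ,σ), the p-quantile is μ + z_p·σ. Here z_{0.36} = -0.3585, z_{0.94} = 1.555.
So -0.0997 = μ − 0.3585σ and -0.0544 = μ + 1.555σ.
Subtracting: σ = (-0.0544 − -0.0997)/(1.555 − (-0.3585)) = 0.02.
Then μ = -0.0997 − (-0.3585)·0.02 = -0.09.
Precision τ = 1/σ² = 1/0.02368² = 1780.

μ = -0.09, τ = 1780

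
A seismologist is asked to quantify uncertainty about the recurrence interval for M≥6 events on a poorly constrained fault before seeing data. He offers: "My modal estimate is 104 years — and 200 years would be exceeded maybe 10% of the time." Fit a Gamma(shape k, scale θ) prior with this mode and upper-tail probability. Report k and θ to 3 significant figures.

Gamma(k,θ) with k>1 has mode (k−1)θ, so θ = 104/(k−1).
Need P(X < 200) = 0.9 with θ tied to k this way. Start at k = 2, θ = 104: P(X<200) ≈ 0.573.
Too low — raise k to concentrate. Iterating converges to k ≈ 5.47.
Then θ = 104/(5.47−1) ≈ 23.2.

k ≈ 5.47, θ ≈ 23.2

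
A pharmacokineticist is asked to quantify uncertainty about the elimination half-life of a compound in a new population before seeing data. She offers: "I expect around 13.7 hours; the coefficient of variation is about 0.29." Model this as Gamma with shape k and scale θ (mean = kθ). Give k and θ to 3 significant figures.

For Gamma(k, scale θ): mean = kθ, variance = kθ², so CV = 1/√k.
CV = 0.29, hence k = 1/CV² = 11.9.
Then θ = mean/k = 13.7/11.9 = 1.15.

k ≈ 11.9, θ ≈ 1.15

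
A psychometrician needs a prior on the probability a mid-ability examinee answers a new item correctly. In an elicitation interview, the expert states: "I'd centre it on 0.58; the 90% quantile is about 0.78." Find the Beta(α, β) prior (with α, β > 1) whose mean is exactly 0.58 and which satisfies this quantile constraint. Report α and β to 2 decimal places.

With mean 0.58 fixed, write α = 0.58s, β = 0.42s where s = α+β.
Need P(θ < 0.78) = 0.9 under Beta(0.58s, 0.42s). Normal approximation: (q−m)/√(m(1−m)/s) ≈ z_{0.9} = 1.28, so s ≈ 0.58·0.42·(1.28)²/(0.78−0.58)² = 10.0.
At s = 10.0: P(θ<0.78) ≈ 0.910. Adjusting to match 0.9 gives s ≈ 9.18.
So α = 0.58·9.18 ≈ 5.32, β = 0.42·9.18 ≈ 3.86.

α ≈ 5.32, β ≈ 3.86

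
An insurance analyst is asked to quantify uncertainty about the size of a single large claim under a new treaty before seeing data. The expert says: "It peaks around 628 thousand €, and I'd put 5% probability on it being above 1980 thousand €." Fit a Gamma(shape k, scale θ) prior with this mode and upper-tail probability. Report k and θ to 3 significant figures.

k ≈ 2.99, θ ≈ 315

Gamma(k,θ) with k>1 has mode (k−1)θ, so θ = 628/(k−1).
Need P(X < 1980) = 0.95 with θ tied to k this way. Start at k = 2, θ = 628: P(X<1980) ≈ 0.823.
Too low — raise k to concentrate. Iterating converges to k ≈ 2.99.
Then θ = 628/(2.99−1) ≈ 315.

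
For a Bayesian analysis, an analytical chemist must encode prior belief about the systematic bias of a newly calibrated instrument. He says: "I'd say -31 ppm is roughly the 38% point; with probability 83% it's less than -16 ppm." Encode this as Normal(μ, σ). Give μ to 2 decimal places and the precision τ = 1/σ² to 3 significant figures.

For Normal(μ,σ), the p-quantile is μ + z_p·σ. Here z_{0.38} = -0.3055, z_{0.83} = 0.9542.
So -31 = μ − 0.3055σ and -16 = μ + 0.9542σ.
Subtracting: σ = (-16 − -31)/(0.9542 − (-0.3055)) = 11.91.
Then μ = -31 − (-0.3055)·11.91 = -27.36.
Precision τ = 1/σ² = 1/11.91² = 0.00705.

μ = -27.36, τ = 0.00705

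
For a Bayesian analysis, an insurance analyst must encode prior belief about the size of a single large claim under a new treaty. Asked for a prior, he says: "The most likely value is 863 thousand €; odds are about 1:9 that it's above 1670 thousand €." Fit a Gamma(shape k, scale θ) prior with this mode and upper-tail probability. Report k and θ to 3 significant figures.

k ≈ 5.39, θ ≈ 196

Gamma(k,θ) with k>1 has mode (k−1)θ, so θ = 863/(k−1).
Need P(X < 1670) = 0.9 with θ tied to k this way. Start at k = 2, θ = 863: P(X<1670) ≈ 0.576.
Too low — raise k to concentrate. Iterating converges to k ≈ 5.39.
Then θ = 863/(5.39−1) ≈ 196.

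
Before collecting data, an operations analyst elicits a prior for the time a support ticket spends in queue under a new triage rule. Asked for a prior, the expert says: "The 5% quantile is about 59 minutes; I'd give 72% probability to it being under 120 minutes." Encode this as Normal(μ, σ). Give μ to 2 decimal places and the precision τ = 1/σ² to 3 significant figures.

For Normal(μ,σ), the p-quantile is μ + z_p·σ. Here z_{0.05} = -1.645, z_{0.72} = 0.5828.
So 59 = μ − 1.645σ and 120 = μ + 0.5828σ.
Subtracting: σ = (120 − 59)/(0.5828 − (-1.645)) = 27.38.
Then μ = 59 − (-1.645)·27.38 = 104.04.
Precision τ = 1/σ² = 1/27.38² = 0.00133.

μ = 104.04, τ = 0.00133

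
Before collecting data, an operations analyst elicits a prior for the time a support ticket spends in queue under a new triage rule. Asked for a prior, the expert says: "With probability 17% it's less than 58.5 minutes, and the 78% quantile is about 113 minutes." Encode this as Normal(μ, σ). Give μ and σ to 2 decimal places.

μ = 88.62, σ = 31.57

For Normal(μ,σ), the p-quantile is μ + z_p·σ. Here z_{0.17} = -0.9542, z_{0.78} = 0.7722.
So 58.5 = μ − 0.9542σ and 113 = μ + 0.7722σ.
Subtracting: σ = (113 − 58.5)/(0.7722 − (-0.9542)) = 31.57.
Then μ = 58.5 − (-0.9542)·31.57 = 88.62.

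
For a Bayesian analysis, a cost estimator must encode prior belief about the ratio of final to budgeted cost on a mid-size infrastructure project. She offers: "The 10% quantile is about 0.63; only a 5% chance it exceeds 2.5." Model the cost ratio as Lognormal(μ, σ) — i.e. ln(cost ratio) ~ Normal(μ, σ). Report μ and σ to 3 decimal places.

If T ~ Lognormal(μ,σ) then ln T ~ Normal(μ,σ), so the p-quantile of ln T is μ + z_p·σ.
ln(0.63) = -0.462 and ln(2.5) = 0.9163; z_{0.1} = -1.282, z_{0.95} = 1.645.
σ = (0.9163 − -0.462)/(1.645 − (-1.282)) = 0.471.
μ = -0.462 − (-1.282)·0.471 = 0.142.

μ ≈ 0.142, σ ≈ 0.471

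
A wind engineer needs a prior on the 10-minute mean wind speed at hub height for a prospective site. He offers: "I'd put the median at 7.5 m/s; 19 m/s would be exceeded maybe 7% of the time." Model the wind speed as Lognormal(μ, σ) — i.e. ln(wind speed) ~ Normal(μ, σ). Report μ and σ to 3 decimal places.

μ ≈ 2.015, σ ≈ 0.630

If T ~ Lognormal(μ,σ) then ln T ~ Normal(μ,σ), so the p-quantile of ln T is μ + z_p·σ.
ln(7.5) = 2.015 and ln(19) = 2.944; z_{0.5} = 0, z_{0.93} = 1.476.
σ = (2.944 − 2.015)/(1.476 − (0)) = 0.630.
μ = 2.015 − (0)·0.630 = 2.015.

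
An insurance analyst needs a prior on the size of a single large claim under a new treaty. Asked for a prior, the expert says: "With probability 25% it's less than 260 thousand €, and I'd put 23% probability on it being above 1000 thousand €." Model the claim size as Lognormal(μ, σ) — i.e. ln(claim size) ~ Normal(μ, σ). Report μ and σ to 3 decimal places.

If T ~ Lognormal(μ,σ) then ln T ~ Normal(μ,σ), so the p-quantile of ln T is μ + z_p·σ.
ln(260) = 5.561 and ln(1000) = 6.908; z_{0.25} = -0.6745, z_{0.77} = 0.7388.
σ = (6.908 − 5.561)/(0.7388 − (-0.6745)) = 0.953.
μ = 5.561 − (-0.6745)·0.953 = 6.204.

μ ≈ 6.204, σ ≈ 0.953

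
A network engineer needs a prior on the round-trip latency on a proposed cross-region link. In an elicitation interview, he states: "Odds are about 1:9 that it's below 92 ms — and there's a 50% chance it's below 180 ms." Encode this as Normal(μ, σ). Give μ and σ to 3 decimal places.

μ = 180.000, σ = 68.667

The p-quantile of Normal(μ,σ) is μ + z_p·σ, with z_{0.1} = -1.282 and z_{0.5} = 0.
Eliminate σ: μ = (z₂·x₁ − z₁·x₂)/(z₂ − z₁) = (0·92 − (-1.282)·180)/1.282 = 180.000.
Then σ = (x₂ − x₁)/(z₂ − z₁) = (180 − 92)/1.282 = 68.667.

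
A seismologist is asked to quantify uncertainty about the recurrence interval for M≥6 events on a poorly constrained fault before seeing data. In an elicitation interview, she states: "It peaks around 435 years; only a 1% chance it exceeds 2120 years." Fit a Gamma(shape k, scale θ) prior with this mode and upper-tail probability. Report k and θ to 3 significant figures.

k ≈ 2.57, θ ≈ 276

Gamma(k,θ) with k>1 has mode (k−1)θ, so θ = 435/(k−1).
Need P(X < 2120) = 0.99 with θ tied to k this way. Start at k = 2, θ = 435: P(X<2120) ≈ 0.955.
Too low — raise k to concentrate. Iterating converges to k ≈ 2.57.
Then θ = 435/(2.57−1) ≈ 276.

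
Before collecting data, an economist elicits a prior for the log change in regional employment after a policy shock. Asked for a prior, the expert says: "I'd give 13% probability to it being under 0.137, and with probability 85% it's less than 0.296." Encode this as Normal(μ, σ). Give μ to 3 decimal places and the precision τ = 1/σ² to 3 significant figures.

μ = 0.220, τ = 185

The p-quantile of Normal(μ,σ) is μ + z_p·σ, with z_{0.13} = -1.126 and z_{0.85} = 1.036.
Eliminate σ: μ = (z₂·x₁ − z₁·x₂)/(z₂ − z₁) = (1.036·0.137 − (-1.126)·0.296)/2.163 = 0.220.
Then σ = (x₂ − x₁)/(z₂ − z₁) = (0.296 − 0.137)/2.163 = 0.074.
Precision τ = 1/σ² = 1/0.07351² = 185.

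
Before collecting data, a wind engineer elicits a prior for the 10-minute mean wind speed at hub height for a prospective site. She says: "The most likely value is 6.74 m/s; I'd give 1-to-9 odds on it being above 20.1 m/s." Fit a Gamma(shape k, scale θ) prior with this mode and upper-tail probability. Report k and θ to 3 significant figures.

k ≈ 2.59, θ ≈ 4.23

Gamma(k,θ) with k>1 has mode (k−1)θ, so θ = 6.74/(k−1).
Need P(X < 20.1) = 0.9 with θ tied to k this way. Start at k = 2, θ = 6.74: P(X<20.1) ≈ 0.798.
Too low — raise k to concentrate. Iterating converges to k ≈ 2.59.
Then θ = 6.74/(2.59−1) ≈ 4.23.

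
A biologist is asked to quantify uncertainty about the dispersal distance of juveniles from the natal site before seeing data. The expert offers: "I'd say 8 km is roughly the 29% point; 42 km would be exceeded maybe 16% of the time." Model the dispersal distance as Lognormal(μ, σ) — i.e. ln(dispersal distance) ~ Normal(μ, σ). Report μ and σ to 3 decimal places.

μ ≈ 2.672, σ ≈ 1.071

If T ~ Lognormal(μ,σ) then ln T ~ Normal(μ,σ), so the p-quantile of ln T is μ + z_p·σ.
ln(8) = 2.079 and ln(42) = 3.738; z_{0.29} = -0.5534, z_{0.84} = 0.9945.
σ = (3.738 − 2.079)/(0.9945 − (-0.5534)) = 1.071.
μ = 2.079 − (-0.5534)·1.071 = 2.672.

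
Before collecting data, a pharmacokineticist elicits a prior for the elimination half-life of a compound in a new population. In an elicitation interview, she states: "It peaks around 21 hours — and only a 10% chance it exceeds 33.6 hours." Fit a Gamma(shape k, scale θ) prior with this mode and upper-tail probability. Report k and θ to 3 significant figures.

Gamma(k,θ) with k>1 has mode (k−1)θ, so θ = 21/(k−1).
Need P(X < 33.6) = 0.9 with θ tied to k this way. Start at k = 2, θ = 21: P(X<33.6) ≈ 0.475.
Too low — raise k to concentrate. Iterating converges to k ≈ 9.5.
Then θ = 21/(9.5−1) ≈ 2.47.

k ≈ 9.5, θ ≈ 2.47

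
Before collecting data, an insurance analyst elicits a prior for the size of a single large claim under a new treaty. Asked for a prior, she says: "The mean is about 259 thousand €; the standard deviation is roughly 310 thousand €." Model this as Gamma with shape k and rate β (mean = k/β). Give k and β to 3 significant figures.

k ≈ 0.698, β ≈ 0.0027

For Gamma(k, rate β): mean = k/β, variance = k/β², so CV = 1/√k.
CV = SD/mean = 310/259 = 1.197, hence k = 1/CV² = 0.698.
Then β = k/mean = 0.698/259 = 0.0027.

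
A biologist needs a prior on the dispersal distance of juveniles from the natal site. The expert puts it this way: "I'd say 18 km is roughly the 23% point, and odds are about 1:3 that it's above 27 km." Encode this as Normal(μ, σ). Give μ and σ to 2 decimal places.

μ = 22.70, σ = 6.37

The p-quantile of Normal(μ,σ) is μ + z_p·σ, with z_{0.23} = -0.7388 and z_{0.75} = 0.6745.
Eliminate σ: μ = (z₂·x₁ − z₁·x₂)/(z₂ − z₁) = (0.6745·18 − (-0.7388)·27)/1.413 = 22.70.
Then σ = (x₂ − x₁)/(z₂ − z₁) = (27 − 18)/1.413 = 6.37.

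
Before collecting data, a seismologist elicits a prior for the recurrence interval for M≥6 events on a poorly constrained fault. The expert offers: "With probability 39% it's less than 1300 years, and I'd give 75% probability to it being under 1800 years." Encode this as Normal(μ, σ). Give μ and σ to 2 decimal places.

The p-quantile of Normal(μ,σ) is μ + z_p·σ, with z_{0.39} = -0.2793 and z_{0.75} = 0.6745.
Eliminate σ: μ = (z₂·x₁ − z₁·x₂)/(z₂ − z₁) = (0.6745·1300 − (-0.2793)·1800)/0.9538 = 1446.42.
Then σ = (x₂ − x₁)/(z₂ − z₁) = (1800 − 1300)/0.9538 = 524.21.

μ = 1446.42, σ = 524.21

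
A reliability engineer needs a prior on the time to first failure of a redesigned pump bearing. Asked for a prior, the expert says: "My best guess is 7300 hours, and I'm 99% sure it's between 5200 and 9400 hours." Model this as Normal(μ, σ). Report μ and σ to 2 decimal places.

A symmetric 99% interval runs μ ± z·σ with z = 2.576.
Half-width = 2100, so σ = 2100/2.576 = 815.27.
μ is the stated best guess, 7300.00.

μ = 7300.00, σ = 815.27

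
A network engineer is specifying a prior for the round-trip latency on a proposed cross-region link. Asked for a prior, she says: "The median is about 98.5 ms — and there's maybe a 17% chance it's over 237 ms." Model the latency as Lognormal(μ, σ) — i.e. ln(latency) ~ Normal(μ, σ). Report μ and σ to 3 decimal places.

μ ≈ 4.590, σ ≈ 0.920

If T ~ Lognormal(μ,σ) then ln T ~ Normal(μ,σ), so the p-quantile of ln T is μ + z_p·σ.
ln(98.5) = 4.59 and ln(237) = 5.468; z_{0.5} = 0, z_{0.83} = 0.9542.
σ = (5.468 − 4.59)/(0.9542 − (0)) = 0.920.
μ = 4.59 − (0)·0.920 = 4.590.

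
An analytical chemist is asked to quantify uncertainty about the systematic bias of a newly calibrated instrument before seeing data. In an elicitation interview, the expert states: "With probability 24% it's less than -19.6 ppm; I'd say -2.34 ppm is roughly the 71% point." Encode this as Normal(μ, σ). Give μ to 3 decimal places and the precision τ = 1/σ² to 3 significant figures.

The p-quantile of Normal(μ,σ) is μ + z_p·σ, with z_{0.24} = -0.7063 and z_{0.71} = 0.5534.
Eliminate σ: μ = (z₂·x₁ − z₁·x₂)/(z₂ − z₁) = (0.5534·-19.6 − (-0.7063)·-2.34)/1.26 = -9.922.
Then σ = (x₂ − x₁)/(z₂ − z₁) = (-2.34 − -19.6)/1.26 = 13.702.
Precision τ = 1/σ² = 1/13.7² = 0.00533.

μ = -9.922, τ = 0.00533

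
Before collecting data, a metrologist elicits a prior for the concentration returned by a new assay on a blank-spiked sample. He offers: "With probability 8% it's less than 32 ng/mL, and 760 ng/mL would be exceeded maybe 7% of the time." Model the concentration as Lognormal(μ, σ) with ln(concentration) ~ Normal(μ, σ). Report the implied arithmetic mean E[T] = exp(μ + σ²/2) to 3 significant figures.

If T ~ Lognormal(μ,σ) then ln T ~ Normal(μ,σ), so the p-quantile of ln T is μ + z_p·σ.
ln(32) = 3.466 and ln(760) = 6.633; z_{0.08} = -1.405, z_{0.93} = 1.476.
σ = (6.633 − 3.466)/(1.476 − (-1.405)) = 1.100.
μ = 3.466 − (-1.405)·1.100 = 5.011.
E[T] = exp(μ + σ²/2) = exp(5.011 + 0.6045) = 275 ng/mL.

E[T] ≈ 275 ng/mL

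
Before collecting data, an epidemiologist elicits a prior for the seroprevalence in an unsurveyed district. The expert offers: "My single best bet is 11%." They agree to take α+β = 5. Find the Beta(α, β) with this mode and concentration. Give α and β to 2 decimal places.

For α,β > 1 the Beta mode is (α−1)/(α+β−2). With α+β = 5, the mode is (α−1)/3.
Set (α−1)/3 = 0.11 → α = 1 + 0.11·3 = 1.33.
β = 5 − α = 3.67.

α = 1.33, β = 3.67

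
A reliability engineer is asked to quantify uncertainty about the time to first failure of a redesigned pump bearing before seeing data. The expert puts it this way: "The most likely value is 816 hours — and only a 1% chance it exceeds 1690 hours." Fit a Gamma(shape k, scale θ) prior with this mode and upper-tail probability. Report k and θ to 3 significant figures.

Gamma(k,θ) with k>1 has mode (k−1)θ, so θ = 816/(k−1).
Need P(X < 1690) = 0.99 with θ tied to k this way. Start at k = 2, θ = 816: P(X<1690) ≈ 0.613.
Too low — raise k to concentrate. Iterating converges to k ≈ 10.2.
Then θ = 816/(10.2−1) ≈ 88.7.

k ≈ 10.2, θ ≈ 88.7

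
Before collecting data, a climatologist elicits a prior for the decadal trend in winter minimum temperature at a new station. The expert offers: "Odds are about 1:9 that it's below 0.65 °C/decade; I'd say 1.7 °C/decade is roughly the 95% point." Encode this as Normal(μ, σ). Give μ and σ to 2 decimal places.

For Normal(μ,σ), the p-quantile is μ + z_p·σ. Here z_{0.1} = -1.282, z_{0.95} = 1.645.
So 0.65 = μ − 1.282σ and 1.7 = μ + 1.645σ.
Subtracting: σ = (1.7 − 0.65)/(1.645 − (-1.282)) = 0.36.
Then μ = 0.65 − (-1.282)·0.36 = 1.11.

μ = 1.11, σ = 0.36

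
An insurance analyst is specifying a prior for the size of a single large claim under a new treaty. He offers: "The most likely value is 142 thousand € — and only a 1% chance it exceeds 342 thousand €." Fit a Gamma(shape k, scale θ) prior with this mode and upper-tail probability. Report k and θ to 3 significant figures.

Gamma(k,θ) with k>1 has mode (k−1)θ, so θ = 142/(k−1).
Need P(X < 342) = 0.99 with θ tied to k this way. Start at k = 2, θ = 142: P(X<342) ≈ 0.693.
Too low — raise k to concentrate. Iterating converges to k ≈ 7.12.
Then θ = 142/(7.12−1) ≈ 23.2.

k ≈ 7.12, θ ≈ 23.2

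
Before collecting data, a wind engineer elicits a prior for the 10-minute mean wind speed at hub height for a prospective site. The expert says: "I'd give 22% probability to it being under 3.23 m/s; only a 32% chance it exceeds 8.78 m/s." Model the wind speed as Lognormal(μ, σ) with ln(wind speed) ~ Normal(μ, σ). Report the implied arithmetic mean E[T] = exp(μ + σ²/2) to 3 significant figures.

E[T] ≈ 8.34 m/s

If T ~ Lognormal(μ,σ) then ln T ~ Normal(μ,σ), so the p-quantile of ln T is μ + z_p·σ.
ln(3.23) = 1.172 and ln(8.78) = 2.172; z_{0.22} = -0.7722, z_{0.68} = 0.4677.
σ = (2.172 − 1.172)/(0.4677 − (-0.7722)) = 0.807.
μ = 1.172 − (-0.7722)·0.807 = 1.795.
E[T] = exp(μ + σ²/2) = exp(1.795 + 0.3252) = 8.34 m/s.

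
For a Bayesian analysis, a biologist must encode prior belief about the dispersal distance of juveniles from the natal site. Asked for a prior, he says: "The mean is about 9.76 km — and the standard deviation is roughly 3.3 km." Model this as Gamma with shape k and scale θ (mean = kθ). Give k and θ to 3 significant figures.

For Gamma(k, scale θ): mean = kθ, variance = kθ², so CV = 1/√k.
CV = SD/mean = 3.3/9.76 = 0.3381, hence k = 1/CV² = 8.75.
Then θ = mean/k = 9.76/8.75 = 1.12.

k ≈ 8.75, θ ≈ 1.12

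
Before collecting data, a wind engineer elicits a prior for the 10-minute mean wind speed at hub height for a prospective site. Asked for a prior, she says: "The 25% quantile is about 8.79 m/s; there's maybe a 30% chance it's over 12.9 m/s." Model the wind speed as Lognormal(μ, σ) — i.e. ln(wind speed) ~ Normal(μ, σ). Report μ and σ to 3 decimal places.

If T ~ Lognormal(μ,σ) then ln T ~ Normal(μ,σ), so the p-quantile of ln T is μ + z_p·σ.
ln(8.79) = 2.174 and ln(12.9) = 2.557; z_{0.25} = -0.6745, z_{0.7} = 0.5244.
σ = (2.557 − 2.174)/(0.5244 − (-0.6745)) = 0.320.
μ = 2.174 − (-0.6745)·0.320 = 2.389.

μ ≈ 2.389, σ ≈ 0.320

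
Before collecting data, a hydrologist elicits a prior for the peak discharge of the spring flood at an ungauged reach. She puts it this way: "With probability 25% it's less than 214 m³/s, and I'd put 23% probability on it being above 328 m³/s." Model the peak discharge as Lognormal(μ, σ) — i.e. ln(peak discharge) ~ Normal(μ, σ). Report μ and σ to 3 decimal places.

If T ~ Lognormal(μ,σ) then ln T ~ Normal(μ,σ), so the p-quantile of ln T is μ + z_p·σ.
ln(214) = 5.366 and ln(328) = 5.793; z_{0.25} = -0.6745, z_{0.77} = 0.7388.
σ = (5.793 − 5.366)/(0.7388 − (-0.6745)) = 0.302.
μ = 5.366 − (-0.6745)·0.302 = 5.570.

μ ≈ 5.570, σ ≈ 0.302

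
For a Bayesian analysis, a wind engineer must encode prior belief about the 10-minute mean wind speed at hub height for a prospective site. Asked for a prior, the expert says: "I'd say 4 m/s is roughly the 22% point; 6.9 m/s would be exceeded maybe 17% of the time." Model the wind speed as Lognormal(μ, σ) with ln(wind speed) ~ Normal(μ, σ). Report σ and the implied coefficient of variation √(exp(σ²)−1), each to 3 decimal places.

σ ≈ 0.316, CV ≈ 0.324

If T ~ Lognormal(μ,σ) then ln T ~ Normal(μ,σ), so the p-quantile of ln T is μ + z_p·σ.
ln(4) = 1.386 and ln(6.9) = 1.932; z_{0.22} = -0.7722, z_{0.83} = 0.9542.
σ = (1.932 − 1.386)/(0.9542 − (-0.7722)) = 0.316.
μ = 1.386 − (-0.7722)·0.316 = 1.630.
CV = √(exp(σ²)−1) = √(exp(0.0997)−1) = 0.324.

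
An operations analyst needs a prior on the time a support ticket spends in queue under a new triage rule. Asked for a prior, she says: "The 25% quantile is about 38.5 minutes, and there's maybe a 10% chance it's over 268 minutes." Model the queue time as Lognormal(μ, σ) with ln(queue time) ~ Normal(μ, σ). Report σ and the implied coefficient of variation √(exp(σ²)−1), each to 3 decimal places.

σ ≈ 0.992, CV ≈ 1.294

If T ~ Lognormal(μ,σ) then ln T ~ Normal(μ,σ), so the p-quantile of ln T is μ + z_p·σ.
ln(38.5) = 3.651 and ln(268) = 5.591; z_{0.25} = -0.6745, z_{0.9} = 1.282.
σ = (5.591 − 3.651)/(1.282 − (-0.6745)) = 0.992.
μ = 3.651 − (-0.6745)·0.992 = 4.320.
CV = √(exp(σ²)−1) = √(exp(0.9840)−1) = 1.294.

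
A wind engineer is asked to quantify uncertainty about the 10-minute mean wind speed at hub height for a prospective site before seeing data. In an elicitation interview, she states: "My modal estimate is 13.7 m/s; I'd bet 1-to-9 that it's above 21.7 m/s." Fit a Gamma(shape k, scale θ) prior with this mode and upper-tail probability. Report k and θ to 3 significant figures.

Gamma(k,θ) with k>1 has mode (k−1)θ, so θ = 13.7/(k−1).
Need P(X < 21.7) = 0.9 with θ tied to k this way. Start at k = 2, θ = 13.7: P(X<21.7) ≈ 0.470.
Too low — raise k to concentrate. Iterating converges to k ≈ 9.87.
Then θ = 13.7/(9.87−1) ≈ 1.54.

k ≈ 9.87, θ ≈ 1.54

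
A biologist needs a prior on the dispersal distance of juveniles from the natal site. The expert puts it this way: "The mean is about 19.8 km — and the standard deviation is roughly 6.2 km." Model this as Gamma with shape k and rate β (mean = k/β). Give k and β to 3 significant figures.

For Gamma(k, rate β): mean = k/β, variance = k/β², so CV = 1/√k.
CV = SD/mean = 6.2/19.8 = 0.3131, hence k = 1/CV² = 10.2.
Then β = k/mean = 10.2/19.8 = 0.515.

k ≈ 10.2, β ≈ 0.515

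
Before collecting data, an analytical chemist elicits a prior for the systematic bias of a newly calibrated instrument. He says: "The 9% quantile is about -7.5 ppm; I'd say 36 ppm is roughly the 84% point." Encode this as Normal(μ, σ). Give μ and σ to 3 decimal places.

The p-quantile of Normal(μ,σ) is μ + z_p·σ, with z_{0.09} = -1.341 and z_{0.84} = 0.9945.
Eliminate σ: μ = (z₂·x₁ − z₁·x₂)/(z₂ − z₁) = (0.9945·-7.5 − (-1.341)·36)/2.335 = 17.475.
Then σ = (x₂ − x₁)/(z₂ − z₁) = (36 − -7.5)/2.335 = 18.628.

μ = 17.475, σ = 18.628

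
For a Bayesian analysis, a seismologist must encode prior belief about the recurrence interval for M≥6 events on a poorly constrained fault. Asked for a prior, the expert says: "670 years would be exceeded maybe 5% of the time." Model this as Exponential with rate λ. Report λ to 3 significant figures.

P(T > 670.0) = e^(−λ·670.0) = 0.05, so λ = −ln(0.05)/670.0 = 0.00447.

λ ≈ 0.00447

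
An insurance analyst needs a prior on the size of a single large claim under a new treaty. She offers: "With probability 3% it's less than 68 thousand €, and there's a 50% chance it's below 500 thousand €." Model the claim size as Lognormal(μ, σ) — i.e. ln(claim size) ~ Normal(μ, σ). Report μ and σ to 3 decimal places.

μ ≈ 6.215, σ ≈ 1.061

If T ~ Lognormal(μ,σ) then ln T ~ Normal(μ,σ), so the p-quantile of ln T is μ + z_p·σ.
ln(68) = 4.22 and ln(500) = 6.215; z_{0.03} = -1.881, z_{0.5} = 0.
σ = (6.215 − 4.22)/(0 − (-1.881)) = 1.061.
μ = 4.22 − (-1.881)·1.061 = 6.215.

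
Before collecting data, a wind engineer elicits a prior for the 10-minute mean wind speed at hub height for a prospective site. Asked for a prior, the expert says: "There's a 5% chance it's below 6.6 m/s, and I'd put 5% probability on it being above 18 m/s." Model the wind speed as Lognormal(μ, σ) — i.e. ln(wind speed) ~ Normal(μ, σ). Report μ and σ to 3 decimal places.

μ ≈ 2.389, σ ≈ 0.305

If T ~ Lognormal(μ,σ) then ln T ~ Normal(μ,σ), so the p-quantile of ln T is μ + z_p·σ.
ln(6.6) = 1.887 and ln(18) = 2.89; z_{0.05} = -1.645, z_{0.95} = 1.645.
σ = (2.89 − 1.887)/(1.645 − (-1.645)) = 0.305.
μ = 1.887 − (-1.645)·0.305 = 2.389.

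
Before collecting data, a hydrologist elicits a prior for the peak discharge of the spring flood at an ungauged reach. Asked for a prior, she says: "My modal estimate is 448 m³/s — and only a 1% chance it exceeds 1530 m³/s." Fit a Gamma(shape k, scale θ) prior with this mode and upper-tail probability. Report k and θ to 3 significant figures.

Gamma(k,θ) with k>1 has mode (k−1)θ, so θ = 448/(k−1).
Need P(X < 1530) = 0.99 with θ tied to k this way. Start at k = 2, θ = 448: P(X<1530) ≈ 0.855.
Too low — raise k to concentrate. Iterating converges to k ≈ 3.89.
Then θ = 448/(3.89−1) ≈ 155.

k ≈ 3.89, θ ≈ 155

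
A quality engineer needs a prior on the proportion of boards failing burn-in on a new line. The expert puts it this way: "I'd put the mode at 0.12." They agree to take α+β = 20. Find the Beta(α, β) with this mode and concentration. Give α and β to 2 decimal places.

α = 3.16, β = 16.84

For α,β > 1 the Beta mode is (α−1)/(α+β−2). With α+β = 20, the mode is (α−1)/18.
Set (α−1)/18 = 0.12 → α = 1 + 0.12·18 = 3.16.
β = 20 − α = 16.84.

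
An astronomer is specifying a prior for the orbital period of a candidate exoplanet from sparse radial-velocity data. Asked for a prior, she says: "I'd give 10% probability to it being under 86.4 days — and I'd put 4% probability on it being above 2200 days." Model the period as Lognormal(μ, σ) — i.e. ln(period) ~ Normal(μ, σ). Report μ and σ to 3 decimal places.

μ ≈ 5.827, σ ≈ 1.068

If T ~ Lognormal(μ,σ) then ln T ~ Normal(μ,σ), so the p-quantile of ln T is μ + z_p·σ.
ln(86.4) = 4.459 and ln(2200) = 7.696; z_{0.1} = -1.282, z_{0.96} = 1.751.
σ = (7.696 − 4.459)/(1.751 − (-1.282)) = 1.068.
μ = 4.459 − (-1.282)·1.068 = 5.827.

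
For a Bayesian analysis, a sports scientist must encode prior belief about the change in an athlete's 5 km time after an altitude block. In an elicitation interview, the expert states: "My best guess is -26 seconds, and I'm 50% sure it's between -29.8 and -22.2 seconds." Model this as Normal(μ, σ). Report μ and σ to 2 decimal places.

A symmetric 50% interval runs μ ± z·σ with z = 0.6745.
Half-width = 3.8, so σ = 3.8/0.6745 = 5.63.
μ is the stated best guess, -26.00.

μ = -26.00, σ = 5.63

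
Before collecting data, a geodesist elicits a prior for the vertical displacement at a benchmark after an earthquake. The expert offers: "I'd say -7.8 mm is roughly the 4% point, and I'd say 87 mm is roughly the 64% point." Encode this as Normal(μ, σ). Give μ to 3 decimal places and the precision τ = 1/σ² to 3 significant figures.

The p-quantile of Normal(μ,σ) is μ + z_p·σ, with z_{0.04} = -1.751 and z_{0.64} = 0.3585.
Eliminate σ: μ = (z₂·x₁ − z₁·x₂)/(z₂ − z₁) = (0.3585·-7.8 − (-1.751)·87)/2.109 = 70.888.
Then σ = (x₂ − x₁)/(z₂ − z₁) = (87 − -7.8)/2.109 = 44.947.
Precision τ = 1/σ² = 1/44.95² = 0.000495.

μ = 70.888, τ = 0.000495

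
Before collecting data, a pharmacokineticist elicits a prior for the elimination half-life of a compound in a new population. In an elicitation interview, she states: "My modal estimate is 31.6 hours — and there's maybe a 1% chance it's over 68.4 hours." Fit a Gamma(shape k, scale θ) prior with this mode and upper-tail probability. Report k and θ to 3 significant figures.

Gamma(k,θ) with k>1 has mode (k−1)θ, so θ = 31.6/(k−1).
Need P(X < 68.4) = 0.99 with θ tied to k this way. Start at k = 2, θ = 31.6: P(X<68.4) ≈ 0.637.
Too low — raise k to concentrate. Iterating converges to k ≈ 9.11.
Then θ = 31.6/(9.11−1) ≈ 3.9.

k ≈ 9.11, θ ≈ 3.9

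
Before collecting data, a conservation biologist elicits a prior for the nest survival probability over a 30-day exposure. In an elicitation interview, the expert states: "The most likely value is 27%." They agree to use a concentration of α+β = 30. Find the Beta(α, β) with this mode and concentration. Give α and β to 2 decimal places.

For α,β > 1 the Beta mode is (α−1)/(α+β−2). With α+β = 30, the mode is (α−1)/28.
Set (α−1)/28 = 0.27 → α = 1 + 0.27·28 = 8.56.
β = 30 − α = 21.44.

α = 8.56, β = 21.44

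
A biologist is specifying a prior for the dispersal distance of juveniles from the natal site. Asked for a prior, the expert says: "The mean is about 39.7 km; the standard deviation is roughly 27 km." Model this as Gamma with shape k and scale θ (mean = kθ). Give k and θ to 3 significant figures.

k ≈ 2.16, θ ≈ 18.4

For Gamma(k, scale θ): mean = kθ, variance = kθ², so CV = 1/√k.
CV = SD/mean = 27/39.7 = 0.6801, hence k = 1/CV² = 2.16.
Then θ = mean/k = 39.7/2.16 = 18.4.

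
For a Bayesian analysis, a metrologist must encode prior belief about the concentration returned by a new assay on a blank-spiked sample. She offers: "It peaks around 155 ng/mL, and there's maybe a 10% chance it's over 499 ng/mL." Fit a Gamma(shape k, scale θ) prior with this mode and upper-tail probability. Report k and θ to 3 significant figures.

k ≈ 2.38, θ ≈ 112

Gamma(k,θ) with k>1 has mode (k−1)θ, so θ = 155/(k−1).
Need P(X < 499) = 0.9 with θ tied to k this way. Start at k = 2, θ = 155: P(X<499) ≈ 0.831.
Too low — raise k to concentrate. Iterating converges to k ≈ 2.38.
Then θ = 155/(2.38−1) ≈ 112.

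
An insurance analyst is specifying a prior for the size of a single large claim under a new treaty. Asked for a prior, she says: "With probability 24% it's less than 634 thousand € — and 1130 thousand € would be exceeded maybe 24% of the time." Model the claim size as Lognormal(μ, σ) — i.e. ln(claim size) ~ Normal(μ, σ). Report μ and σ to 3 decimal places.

μ ≈ 6.741, σ ≈ 0.409

If T ~ Lognormal(μ,σ) then ln T ~ Normal(μ,σ), so the p-quantile of ln T is μ + z_p·σ.
ln(634) = 6.452 and ln(1130) = 7.03; z_{0.24} = -0.7063, z_{0.76} = 0.7063.
σ = (7.03 − 6.452)/(0.7063 − (-0.7063)) = 0.409.
μ = 6.452 − (-0.7063)·0.409 = 6.741.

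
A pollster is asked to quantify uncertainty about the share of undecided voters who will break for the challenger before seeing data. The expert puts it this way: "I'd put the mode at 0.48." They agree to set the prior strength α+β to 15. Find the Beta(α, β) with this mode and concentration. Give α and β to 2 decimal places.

For α,β > 1 the Beta mode is (α−1)/(α+β−2). With α+β = 15, the mode is (α−1)/13.
Set (α−1)/13 = 0.48 → α = 1 + 0.48·13 = 7.24.
β = 15 − α = 7.76.

α = 7.24, β = 7.76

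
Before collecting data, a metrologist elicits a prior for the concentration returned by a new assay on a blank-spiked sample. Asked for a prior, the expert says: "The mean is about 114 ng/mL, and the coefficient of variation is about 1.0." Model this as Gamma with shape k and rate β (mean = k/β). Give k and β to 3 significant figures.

For Gamma(k, rate β): mean = k/β, variance = k/β², so CV = 1/√k.
CV = 1.0, hence k = 1/CV² = 1.
Then β = k/mean = 1/114 = 0.00877.

k ≈ 1, β ≈ 0.00877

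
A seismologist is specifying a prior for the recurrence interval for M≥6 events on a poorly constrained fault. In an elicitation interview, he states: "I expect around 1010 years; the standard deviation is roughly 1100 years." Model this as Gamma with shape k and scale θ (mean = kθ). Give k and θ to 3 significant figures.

For Gamma(k, scale θ): mean = kθ, variance = kθ², so CV = 1/√k.
CV = SD/mean = 1100/1010 = 1.089, hence k = 1/CV² = 0.843.
Then θ = mean/k = 1010/0.843 = 1200.

k ≈ 0.843, θ ≈ 1200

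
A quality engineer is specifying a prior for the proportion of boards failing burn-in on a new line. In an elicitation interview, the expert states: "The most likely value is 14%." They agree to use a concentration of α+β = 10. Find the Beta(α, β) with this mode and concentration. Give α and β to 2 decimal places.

For α,β > 1 the Beta mode is (α−1)/(α+β−2). With α+β = 10, the mode is (α−1)/8.
Set (α−1)/8 = 0.14 → α = 1 + 0.14·8 = 2.12.
β = 10 − α = 7.88.

α = 2.12, β = 7.88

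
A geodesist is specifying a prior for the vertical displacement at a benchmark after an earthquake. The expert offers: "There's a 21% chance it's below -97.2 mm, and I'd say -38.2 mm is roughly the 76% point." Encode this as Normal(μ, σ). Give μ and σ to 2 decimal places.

μ = -65.75, σ = 39.00

The p-quantile of Normal(μ,σ) is μ + z_p·σ, with z_{0.21} = -0.8064 and z_{0.76} = 0.7063.
Eliminate σ: μ = (z₂·x₁ − z₁·x₂)/(z₂ − z₁) = (0.7063·-97.2 − (-0.8064)·-38.2)/1.513 = -65.75.
Then σ = (x₂ − x₁)/(z₂ − z₁) = (-38.2 − -97.2)/1.513 = 39.00.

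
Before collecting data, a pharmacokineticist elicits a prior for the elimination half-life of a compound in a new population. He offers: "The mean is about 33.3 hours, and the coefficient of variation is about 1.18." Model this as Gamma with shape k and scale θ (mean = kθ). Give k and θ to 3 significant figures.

For Gamma(k, scale θ): mean = kθ, variance = kθ², so CV = 1/√k.
CV = 1.18, hence k = 1/CV² = 0.718.
Then θ = mean/k = 33.3/0.718 = 46.4.

k ≈ 0.718, θ ≈ 46.4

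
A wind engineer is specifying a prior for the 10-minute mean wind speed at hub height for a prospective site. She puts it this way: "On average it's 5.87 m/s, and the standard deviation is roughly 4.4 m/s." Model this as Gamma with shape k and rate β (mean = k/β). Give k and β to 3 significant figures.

k ≈ 1.78, β ≈ 0.303

For Gamma(k, rate β): mean = k/β, variance = k/β², so CV = 1/√k.
CV = SD/mean = 4.4/5.87 = 0.7496, hence k = 1/CV² = 1.78.
Then β = k/mean = 1.78/5.87 = 0.303.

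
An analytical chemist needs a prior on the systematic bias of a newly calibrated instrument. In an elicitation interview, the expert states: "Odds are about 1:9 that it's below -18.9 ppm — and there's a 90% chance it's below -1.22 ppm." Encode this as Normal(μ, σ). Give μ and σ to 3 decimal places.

For Normal(μ,σ), the p-quantile is μ + z_p·σ. Here z_{0.1} = -1.282, z_{0.9} = 1.282.
So -18.9 = μ − 1.282σ and -1.22 = μ + 1.282σ.
Subtracting: σ = (-1.22 − -18.9)/(1.282 − (-1.282)) = 6.898.
Then μ = -18.9 − (-1.282)·6.898 = -10.060.

μ = -10.060, σ = 6.898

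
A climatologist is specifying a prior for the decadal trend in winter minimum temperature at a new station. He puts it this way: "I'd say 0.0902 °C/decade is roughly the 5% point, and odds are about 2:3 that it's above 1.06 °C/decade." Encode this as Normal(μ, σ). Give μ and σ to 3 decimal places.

For Normal(μ,σ), the p-quantile is μ + z_p·σ. Here z_{0.05} = -1.645, z_{0.6} = 0.2533.
So 0.0902 = μ − 1.645σ and 1.06 = μ + 0.2533σ.
Subtracting: σ = (1.06 − 0.0902)/(0.2533 − (-1.645)) = 0.511.
Then μ = 0.0902 − (-1.645)·0.511 = 0.931.

μ = 0.931, σ = 0.511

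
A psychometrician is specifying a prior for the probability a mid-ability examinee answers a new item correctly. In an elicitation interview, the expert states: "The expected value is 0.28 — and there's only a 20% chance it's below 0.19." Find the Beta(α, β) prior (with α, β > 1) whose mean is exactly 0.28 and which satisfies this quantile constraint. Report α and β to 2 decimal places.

With mean 0.28 fixed, write α = 0.28s, β = 0.72s where s = α+β.
Need P(θ < 0.19) = 0.2 under Beta(0.28s, 0.72s). Normal approximation: (q−m)/√(m(1−m)/s) ≈ z_{0.2} = -0.842, so s ≈ 0.28·0.72·(-0.842)²/(0.19−0.28)² = 17.6.
At s = 17.6: P(θ<0.19) ≈ 0.205. Adjusting to match 0.2 gives s ≈ 18.28.
So α = 0.28·18.28 ≈ 5.12, β = 0.72·18.28 ≈ 13.16.

α ≈ 5.12, β ≈ 13.16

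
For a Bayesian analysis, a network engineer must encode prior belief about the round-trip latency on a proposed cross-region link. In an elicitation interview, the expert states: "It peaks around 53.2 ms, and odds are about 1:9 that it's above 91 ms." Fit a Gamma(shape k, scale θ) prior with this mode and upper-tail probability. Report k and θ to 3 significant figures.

Gamma(k,θ) with k>1 has mode (k−1)θ, so θ = 53.2/(k−1).
Need P(X < 91) = 0.9 with θ tied to k this way. Start at k = 2, θ = 53.2: P(X<91) ≈ 0.510.
Too low — raise k to concentrate. Iterating converges to k ≈ 7.57.
Then θ = 53.2/(7.57−1) ≈ 8.09.

k ≈ 7.57, θ ≈ 8.09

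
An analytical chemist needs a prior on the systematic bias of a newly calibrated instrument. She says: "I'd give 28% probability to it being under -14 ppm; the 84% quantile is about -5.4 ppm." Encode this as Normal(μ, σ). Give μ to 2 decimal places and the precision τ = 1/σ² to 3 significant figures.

μ = -10.82, τ = 0.0336

The p-quantile of Normal(μ,σ) is μ + z_p·σ, with z_{0.28} = -0.5828 and z_{0.84} = 0.9945.
Eliminate σ: μ = (z₂·x₁ − z₁·x₂)/(z₂ − z₁) = (0.9945·-14 − (-0.5828)·-5.4)/1.577 = -10.82.
Then σ = (x₂ − x₁)/(z₂ − z₁) = (-5.4 − -14)/1.577 = 5.45.
Precision τ = 1/σ² = 1/5.452² = 0.0336.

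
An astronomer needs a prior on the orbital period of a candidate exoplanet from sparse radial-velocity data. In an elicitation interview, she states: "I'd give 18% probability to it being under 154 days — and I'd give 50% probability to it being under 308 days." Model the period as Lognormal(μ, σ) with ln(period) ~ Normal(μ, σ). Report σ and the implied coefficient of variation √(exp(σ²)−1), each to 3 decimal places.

If T ~ Lognormal(μ,σ) then ln T ~ Normal(μ,σ), so the p-quantile of ln T is μ + z_p·σ.
ln(154) = 5.037 and ln(308) = 5.73; z_{0.18} = -0.9154, z_{0.5} = 0.
σ = (5.73 − 5.037)/(0 − (-0.9154)) = 0.757.
μ = 5.037 − (-0.9154)·0.757 = 5.730.
CV = √(exp(σ²)−1) = √(exp(0.5734)−1) = 0.880.

σ ≈ 0.757, CV ≈ 0.880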